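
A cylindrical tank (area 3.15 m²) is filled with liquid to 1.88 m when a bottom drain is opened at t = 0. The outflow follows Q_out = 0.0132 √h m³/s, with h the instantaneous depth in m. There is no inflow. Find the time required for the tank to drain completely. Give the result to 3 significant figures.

654 s

A dh/dt = −Q_out = −0.0132 √h.
∫ h^(−1/2) dh = −(0.0132/A) ∫ dt, giving 2√h = 2√h₀ − (0.0132/A) t.
Set h = 0: 2√h₀ = (0.0132/A) t_empty ⇒ t_empty = 2A√h₀/0.0132.
t_empty = 2·3.15·√1.88/0.0132 = 6.3000·1.3711/0.0132 = 654.40 s.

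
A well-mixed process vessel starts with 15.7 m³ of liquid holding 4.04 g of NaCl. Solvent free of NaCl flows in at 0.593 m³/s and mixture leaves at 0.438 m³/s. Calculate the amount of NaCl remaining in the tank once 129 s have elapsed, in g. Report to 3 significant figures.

0.397 g

Total volume: dV/dt = Q_in − Q_out = 0.15500 m³/s, so V(t) = 15.7 + 0.15500 t and V(129) = 35.695 m³.
Solute balance: dm/dt = 0 − Q_out C = −Q_out m/V(t).
dm/m = −Q_out dt/(V₀ + 0.15500 t); integrating gives ln(m/m₀) = −(Q_out/(Q_in−Q_out)) ln(V/V₀).
m = m₀ (V₀/V)^(Q_out/(Q_in−Q_out)) = 4.04 × (15.7/35.695)^(2.8258) = 0.39664 g.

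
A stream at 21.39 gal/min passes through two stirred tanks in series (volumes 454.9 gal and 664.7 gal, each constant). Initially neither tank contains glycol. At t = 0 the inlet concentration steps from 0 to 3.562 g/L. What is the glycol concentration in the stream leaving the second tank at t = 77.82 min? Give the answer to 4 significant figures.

Each tank obeys Vᵢ dCᵢ/dt = Q(Cᵢ₋₁ − Cᵢ), so τᵢ = Vᵢ/Q.
τ₁ = 454.9/21.39 = 21.2669 min; τ₂ = 664.7/21.39 = 31.0753 min.
Solving the cascade with C₁(0)=C₂(0)=0 gives C₂(t) = C_in[1 − (τ₁ e^(−t/τ₁) − τ₂ e^(−t/τ₂))/(τ₁ − τ₂)].
At t = 77.82: e^(−t/τ₁) = 0.0257531, e^(−t/τ₂) = 0.0817375.
C₂ = 3.562·[1 − (21.2669·0.0257531 − 31.0753·0.0817375)/(-9.80832)] = 3.562·0.796874 = 2.83847 g/L.

2.838 g/L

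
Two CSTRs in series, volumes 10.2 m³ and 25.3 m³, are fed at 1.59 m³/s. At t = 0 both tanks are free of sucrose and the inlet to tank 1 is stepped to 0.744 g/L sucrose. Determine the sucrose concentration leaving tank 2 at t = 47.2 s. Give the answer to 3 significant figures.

Time constants: τᵢ = Vᵢ/Q for each well-mixed tank.
τ₁ = 10.2/1.59 = 6.4151 s; τ₂ = 25.3/1.59 = 15.912 s.
Solving the cascade with C₁(0)=C₂(0)=0 gives C₂(t) = C_in[1 − (τ₁ e^(−t/τ₁) − τ₂ e^(−t/τ₂))/(τ₁ − τ₂)].
At t = 47.2: e^(−t/τ₁) = 0.00063770, e^(−t/τ₂) = 0.051492.
C₂ = 0.744·[1 − (6.4151·0.00063770 − 15.912·0.051492)/(-9.4969)] = 0.744·0.91416 = 0.68013 g/L.

0.680 g/L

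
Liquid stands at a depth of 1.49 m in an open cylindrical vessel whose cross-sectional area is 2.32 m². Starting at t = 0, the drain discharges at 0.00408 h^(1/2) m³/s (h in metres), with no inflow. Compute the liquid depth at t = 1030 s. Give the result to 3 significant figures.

With no inflow, A dh/dt = −0.00408 √h.
Separate and integrate: 2(√h − √h₀) = −(0.00408/A) t.
√h = √1.49 − 0.00408·1030/(2·2.32) = 1.2207 − 0.90569 = 0.31497.
h = 0.31497² = 0.099204 m.

0.0992 m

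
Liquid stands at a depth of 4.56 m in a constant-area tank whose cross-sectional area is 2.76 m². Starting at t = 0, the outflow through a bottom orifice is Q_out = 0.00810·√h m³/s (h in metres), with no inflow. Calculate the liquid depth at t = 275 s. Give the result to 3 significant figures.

3.00 m

A dh/dt = −Q_out = −0.00810 √h.
∫ h^(−1/2) dh = −(0.00810/A) ∫ dt, giving 2√h = 2√h₀ − (0.00810/A) t.
√h = √4.56 − 0.00810·275/(2·2.76) = 2.1354 − 0.40353 = 1.7319.
h = 1.7319² = 2.9994 m.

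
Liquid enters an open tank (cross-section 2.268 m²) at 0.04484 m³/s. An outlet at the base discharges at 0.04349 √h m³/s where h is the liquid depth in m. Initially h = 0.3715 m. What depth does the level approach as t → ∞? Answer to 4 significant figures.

1.063 m

A dh/dt = Q_in − 0.04349 √h. Steady state requires inflow = outflow:
Q_in = 0.04349 √h_ss ⇒ √h_ss = 0.04484/0.04349 = 1.03104.
h_ss = 1.03104² = 1.06305 m. (Since h₀ = 0.3715 m < h_ss, the level will rise toward this value.)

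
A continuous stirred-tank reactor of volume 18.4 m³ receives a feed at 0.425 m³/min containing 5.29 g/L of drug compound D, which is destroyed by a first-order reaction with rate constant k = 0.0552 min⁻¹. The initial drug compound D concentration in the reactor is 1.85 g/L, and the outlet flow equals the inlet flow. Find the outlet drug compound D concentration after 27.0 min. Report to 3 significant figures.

1.60 g/L

V dC/dt = Q(C_in − C) − k V C.
dC/dt = (Q/V) C_in − (Q/V + k) C; effective rate a = Q/V + k = 0.023098 + 0.0552 = 0.078298 min⁻¹.
C_ss = Q C_in/(Q + kV) = 1.5605 g/L; C(t) = C_ss + (C₀ − C_ss) e^(−a t).
C(27.0) = 1.5605 + (0.28945)·e^(−0.078298·27.0) = 1.5605 + (0.28945)·0.12075 = 1.5955 g/L.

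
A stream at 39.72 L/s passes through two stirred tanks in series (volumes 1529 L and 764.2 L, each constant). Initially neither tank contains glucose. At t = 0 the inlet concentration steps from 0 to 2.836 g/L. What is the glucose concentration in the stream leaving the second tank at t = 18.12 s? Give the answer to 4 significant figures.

0.3999 g/L

Each tank obeys Vᵢ dCᵢ/dt = Q(Cᵢ₋₁ − Cᵢ), so τᵢ = Vᵢ/Q.
τ₁ = 1529/39.72 = 38.4945 s; τ₂ = 764.2/39.72 = 19.2397 s.
Tank 1: C₁ = C_in(1 − e^(−t/τ₁)). Tank 2 (τ₁ ≠ τ₂): C₂ = C_in[1 − (τ₁ e^(−t/τ₁) − τ₂ e^(−t/τ₂))/(τ₁ − τ₂)].
At t = 18.12: e^(−t/τ₁) = 0.624554, e^(−t/τ₂) = 0.389924.
C₂ = 2.836·[1 − (38.4945·0.624554 − 19.2397·0.389924)/(19.2548)] = 2.836·0.140999 = 0.399874 g/L.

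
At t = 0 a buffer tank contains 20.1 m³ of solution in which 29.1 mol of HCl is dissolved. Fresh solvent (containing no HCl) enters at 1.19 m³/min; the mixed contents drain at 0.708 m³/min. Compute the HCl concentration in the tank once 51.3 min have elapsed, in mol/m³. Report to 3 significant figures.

Total volume: dV/dt = Q_in − Q_out = 0.48200 m³/min, so V(t) = 20.1 + 0.48200 t and V(51.3) = 44.827 m³.
Solute balance: dm/dt = 0 − Q_out C = −Q_out m/V(t).
dm/m = −Q_out dt/(V₀ + 0.48200 t); integrating gives ln(m/m₀) = −(Q_out/(Q_in−Q_out)) ln(V/V₀).
m = m₀ (V₀/V)^(Q_out/(Q_in−Q_out)) = 29.1 × (20.1/44.827)^(1.4689) = 8.9583 mol.
C = m/V = 8.9583/44.827 = 0.19984 mol/m³.

0.200 mol/m³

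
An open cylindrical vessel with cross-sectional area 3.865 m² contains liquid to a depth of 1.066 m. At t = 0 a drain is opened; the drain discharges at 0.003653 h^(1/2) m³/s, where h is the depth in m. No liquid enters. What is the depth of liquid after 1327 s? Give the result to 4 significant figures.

0.1643 m

A dh/dt = −Q_out = −0.003653 √h.
This is separable: 2 d(√h)/dt = −0.003653/A, so √h = √h₀ − (0.003653/(2A)) t.
√h = √1.066 − 0.003653·1327/(2·3.865) = 1.03247 − 0.627106 = 0.405367.
h = 0.405367² = 0.164322 m.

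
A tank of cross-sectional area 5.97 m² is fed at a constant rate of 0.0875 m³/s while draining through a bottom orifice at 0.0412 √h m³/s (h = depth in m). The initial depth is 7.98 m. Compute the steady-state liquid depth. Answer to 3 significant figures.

4.51 m

A dh/dt = Q_in − 0.0412 √h. Steady state requires inflow = outflow:
Q_in = 0.0412 √h_ss ⇒ √h_ss = 0.0875/0.0412 = 2.1238.
h_ss = 2.1238² = 4.5105 m. (Since h₀ = 7.98 m > h_ss, the level will fall toward this value.)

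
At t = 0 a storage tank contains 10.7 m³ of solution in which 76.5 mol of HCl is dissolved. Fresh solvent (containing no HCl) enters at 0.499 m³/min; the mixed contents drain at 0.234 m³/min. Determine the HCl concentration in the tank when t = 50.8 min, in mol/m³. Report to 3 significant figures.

1.54 mol/m³

Let m(t) be the amount of HCl. Volume: V(t) = V₀ + (Q_in − Q_out) t = 10.7 + 0.26500 t; V(50.8) = 24.162 m³.
Species balance (pure solvent in): dm/dt = −Q_out · m/V(t).
dm/m = −Q_out dt/(V₀ + 0.26500 t); integrating gives ln(m/m₀) = −(Q_out/(Q_in−Q_out)) ln(V/V₀).
m = m₀ (V₀/V)^(Q_out/(Q_in−Q_out)) = 76.5 × (10.7/24.162)^(0.88302) = 37.264 mol.
C = m/V = 37.264/24.162 = 1.5423 mol/m³.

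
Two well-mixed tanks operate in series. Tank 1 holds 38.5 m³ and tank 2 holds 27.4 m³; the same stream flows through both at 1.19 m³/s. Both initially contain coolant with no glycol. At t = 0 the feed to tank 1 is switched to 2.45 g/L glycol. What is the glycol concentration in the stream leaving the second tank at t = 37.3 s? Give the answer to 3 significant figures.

0.964 g/L

Species balance on tank i: dCᵢ/dt = (Cᵢ₋₁ − Cᵢ)/τᵢ with τᵢ = Vᵢ/Q.
τ₁ = 38.5/1.19 = 32.353 s; τ₂ = 27.4/1.19 = 23.025 s.
Tank 1: C₁ = C_in(1 − e^(−t/τ₁)). Tank 2 (τ₁ ≠ τ₂): C₂ = C_in[1 − (τ₁ e^(−t/τ₁) − τ₂ e^(−t/τ₂))/(τ₁ − τ₂)].
At t = 37.3: e^(−t/τ₁) = 0.31572, e^(−t/τ₂) = 0.19791.
C₂ = 2.45·[1 − (32.353·0.31572 − 23.025·0.19791)/(9.3277)] = 2.45·0.39347 = 0.96400 g/L.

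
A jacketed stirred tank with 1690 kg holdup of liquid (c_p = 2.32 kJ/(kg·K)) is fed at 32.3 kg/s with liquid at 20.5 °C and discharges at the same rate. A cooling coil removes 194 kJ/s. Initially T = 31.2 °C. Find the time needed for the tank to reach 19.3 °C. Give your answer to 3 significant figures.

118 s

M c_p dT/dt = ṁ c_p (T_in − T) − Q̇.
τ = M/ṁ = 52.322 s; T_ss = T_in − Q̇/(ṁ c_p) = 17.911 °C.
T(t) = T_ss + (T₀ − T_ss) e^(−t/τ). Set T = 19.3:
e^(−t/τ) = (19.3 − 17.911)/(31.2 − 17.911) = 0.10451
t = −52.322 · ln(0.10451) = 118.17 s.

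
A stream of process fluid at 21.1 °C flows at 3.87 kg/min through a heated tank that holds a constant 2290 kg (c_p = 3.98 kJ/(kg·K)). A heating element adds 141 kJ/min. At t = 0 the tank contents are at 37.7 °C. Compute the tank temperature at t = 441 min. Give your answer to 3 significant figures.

M c_p dT/dt = ṁ c_p (T_in − T) + Q̇.
τ = M/ṁ = 591.73 min; T_ss = T_in + Q̇/(ṁ c_p) = 21.1 + 141/(3.87·3.98) = 30.254 °C.
Solution: T(t) = T_ss + (T₀ − T_ss) e^(−t/τ).
T(441) = 30.254 + (7.4457)·e^(−441/591.73) = 30.254 + (7.4457)·0.47461 = 33.788 °C.

33.8 °C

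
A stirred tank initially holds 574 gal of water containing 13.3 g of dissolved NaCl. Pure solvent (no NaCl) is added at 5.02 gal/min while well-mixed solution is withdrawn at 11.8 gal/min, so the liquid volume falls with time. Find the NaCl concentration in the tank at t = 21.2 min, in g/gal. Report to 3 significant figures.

0.0187 g/gal

Let m(t) be the amount of NaCl. Volume: V(t) = V₀ + (Q_in − Q_out) t = 574 − 6.7800 t; V(21.2) = 430.26 gal.
Species balance (pure solvent in): dm/dt = −Q_out · m/V(t).
dm/m = −Q_out dt/(V₀ − 6.7800 t); integrating gives ln(m/m₀) = −(Q_out/(Q_in−Q_out)) ln(V/V₀).
m = m₀ (V₀/V)^(Q_out/(Q_in−Q_out)) = 13.3 × (574/430.26)^(-1.7404) = 8.0536 g.
C = m/V = 8.0536/430.26 = 0.018718 g/gal.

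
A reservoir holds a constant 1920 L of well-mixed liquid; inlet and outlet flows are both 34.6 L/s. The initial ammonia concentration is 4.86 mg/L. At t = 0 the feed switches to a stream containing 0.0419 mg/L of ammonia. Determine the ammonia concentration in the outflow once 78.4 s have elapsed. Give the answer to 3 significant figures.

1.21 mg/L

Transient balance on the dissolved component: V dC/dt = Q(C_in − C).
So dC/dt = (C_in − C)/τ with τ = V/Q = 1920/34.6 = 55.491 s.
Solution: C(t) = C_in + (C₀ − C_in) e^(−t/τ).
C(78.4) = 0.0419 + (4.86 − 0.0419)·e^(−78.4/55.491) = 0.0419 + (4.8181)·0.24345 = 1.2149 mg/L.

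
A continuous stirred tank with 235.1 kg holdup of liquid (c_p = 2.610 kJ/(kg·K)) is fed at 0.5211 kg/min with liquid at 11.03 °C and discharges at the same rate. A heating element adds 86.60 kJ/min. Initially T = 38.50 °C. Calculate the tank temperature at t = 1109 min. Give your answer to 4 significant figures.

M c_p dT/dt = ṁ c_p (T_in − T) + Q̇.
Rearrange: dT/dt = (T_ss − T)/τ with τ = M/ṁ = 451.161 min and T_ss = T_in + Q̇/(ṁ c_p) = 74.7031 °C.
T approaches T_ss exponentially: T(t) = T_ss + (T₀ − T_ss) e^(−t/τ).
T(1109) = 74.7031 + (-36.2031)·e^(−1109/451.161) = 74.7031 + (-36.2031)·0.0855972 = 71.6043 °C.

71.60 °C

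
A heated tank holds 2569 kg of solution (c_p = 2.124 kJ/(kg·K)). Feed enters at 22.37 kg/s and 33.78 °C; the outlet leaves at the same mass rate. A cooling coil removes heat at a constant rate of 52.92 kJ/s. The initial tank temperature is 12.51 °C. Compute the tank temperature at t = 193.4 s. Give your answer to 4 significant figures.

M c_p dT/dt = ṁ c_p (T_in − T) − Q̇.
τ = M/ṁ = 114.841 s; T_ss = T_in − Q̇/(ṁ c_p) = 33.78 − 52.92/(22.37·2.124) = 32.6662 °C.
T approaches T_ss exponentially: T(t) = T_ss + (T₀ − T_ss) e^(−t/τ).
T(193.4) = 32.6662 + (-20.1562)·e^(−193.4/114.841) = 32.6662 + (-20.1562)·0.185618 = 28.9249 °C.

28.92 °C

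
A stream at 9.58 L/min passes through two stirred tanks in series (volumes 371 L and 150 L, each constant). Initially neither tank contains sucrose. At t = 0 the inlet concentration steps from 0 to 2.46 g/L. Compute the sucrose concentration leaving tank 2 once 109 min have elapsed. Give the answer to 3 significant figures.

Each tank obeys Vᵢ dCᵢ/dt = Q(Cᵢ₋₁ − Cᵢ), so τᵢ = Vᵢ/Q.
τ₁ = 371/9.58 = 38.727 min; τ₂ = 150/9.58 = 15.658 min.
Tank 1: C₁ = C_in(1 − e^(−t/τ₁)). Tank 2 (τ₁ ≠ τ₂): C₂ = C_in[1 − (τ₁ e^(−t/τ₁) − τ₂ e^(−t/τ₂))/(τ₁ − τ₂)].
At t = 109: e^(−t/τ₁) = 0.059928, e^(−t/τ₂) = 0.00094771.
C₂ = 2.46·[1 − (38.727·0.059928 − 15.658·0.00094771)/(23.069)] = 2.46·0.90004 = 2.2141 g/L.

2.21 g/L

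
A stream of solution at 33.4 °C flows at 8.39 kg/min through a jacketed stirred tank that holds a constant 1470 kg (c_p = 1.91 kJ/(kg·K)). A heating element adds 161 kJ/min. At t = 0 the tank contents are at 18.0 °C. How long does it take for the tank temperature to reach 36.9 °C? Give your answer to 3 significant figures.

First-law balance (no shaft work): M c_p dT/dt = ṁ c_p (T_in − T) + 161.
τ = M/ṁ = 175.21 min; T_ss = T_in + Q̇/(ṁ c_p) = 43.447 °C.
T(t) = T_ss + (T₀ − T_ss) e^(−t/τ). Set T = 36.9:
e^(−t/τ) = (36.9 − 43.447)/(18.0 − 43.447) = 0.25728
t = −175.21 · ln(0.25728) = 237.86 min.

238 min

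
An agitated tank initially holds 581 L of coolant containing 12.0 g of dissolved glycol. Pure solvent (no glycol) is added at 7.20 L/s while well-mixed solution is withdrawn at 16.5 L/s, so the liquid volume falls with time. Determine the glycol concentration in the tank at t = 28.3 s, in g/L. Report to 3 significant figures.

Total volume: dV/dt = Q_in − Q_out = -9.3000 L/s, so V(t) = 581 − 9.3000 t and V(28.3) = 317.81 L.
No glycol enters, so dm/dt = −Q_out · (m/V).
dm/m = −Q_out dt/(V₀ − 9.3000 t); integrating gives ln(m/m₀) = −(Q_out/(Q_in−Q_out)) ln(V/V₀).
m = m₀ (V₀/V)^(Q_out/(Q_in−Q_out)) = 12.0 × (581/317.81)^(-1.7742) = 4.1146 g.
C = m/V = 4.1146/317.81 = 0.012947 g/L.

0.0129 g/L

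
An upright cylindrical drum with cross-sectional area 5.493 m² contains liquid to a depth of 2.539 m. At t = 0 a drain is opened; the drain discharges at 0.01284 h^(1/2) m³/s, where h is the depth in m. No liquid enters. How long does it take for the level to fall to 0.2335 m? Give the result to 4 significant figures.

A dh/dt = −Q_out = −0.01284 √h.
∫ h^(−1/2) dh = −(0.01284/A) ∫ dt, giving 2√h = 2√h₀ − (0.01284/A) t.
t = 2A(√h₀ − √h)/0.01284 = 2·5.493·(√2.539 − √0.2335)/0.01284
  = 10.9860 × (1.59342 − 0.483218) / 0.01284 = 949.900 s.

949.9 s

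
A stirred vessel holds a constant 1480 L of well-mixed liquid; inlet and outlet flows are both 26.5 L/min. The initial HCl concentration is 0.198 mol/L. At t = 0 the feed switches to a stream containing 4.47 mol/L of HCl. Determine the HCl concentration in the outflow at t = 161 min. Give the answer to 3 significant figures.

Transient balance on the dissolved component: V dC/dt = Q(C_in − C).
Rewrite as dC/dt + C/τ = C_in/τ, τ = V/Q = 55.849 min.
This is linear first-order; C(t) = C_in + (C₀ − C_in) e^(−t/τ).
C(161) = 4.47 + (0.198 − 4.47)·e^(−161/55.849) = 4.47 + (-4.2720)·0.055979 = 4.2309 mol/L.

4.23 mol/L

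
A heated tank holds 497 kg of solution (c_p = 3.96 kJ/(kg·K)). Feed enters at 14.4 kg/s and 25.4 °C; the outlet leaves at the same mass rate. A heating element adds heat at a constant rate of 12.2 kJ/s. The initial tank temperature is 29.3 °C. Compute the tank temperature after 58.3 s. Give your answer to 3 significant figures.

26.3 °C

First-law balance (no shaft work): M c_p dT/dt = ṁ c_p (T_in − T) + 12.2.
τ = M/ṁ = 34.514 s; T_ss = T_in + Q̇/(ṁ c_p) = 25.4 + 12.2/(14.4·3.96) = 25.614 °C.
Solution: T(t) = T_ss + (T₀ − T_ss) e^(−t/τ).
T(58.3) = 25.614 + (3.6861)·e^(−58.3/34.514) = 25.614 + (3.6861)·0.18467 = 26.295 °C.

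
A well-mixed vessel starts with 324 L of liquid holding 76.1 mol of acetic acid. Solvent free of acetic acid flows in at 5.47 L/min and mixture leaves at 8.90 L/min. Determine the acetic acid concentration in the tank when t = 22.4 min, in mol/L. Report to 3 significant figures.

0.153 mol/L

Let m(t) be the amount of acetic acid. Volume: V(t) = V₀ + (Q_in − Q_out) t = 324 − 3.4300 t; V(22.4) = 247.17 L.
Solute balance: dm/dt = 0 − Q_out C = −Q_out m/V(t).
dm/m = −Q_out dt/(V₀ − 3.4300 t); integrating gives ln(m/m₀) = −(Q_out/(Q_in−Q_out)) ln(V/V₀).
m = m₀ (V₀/V)^(Q_out/(Q_in−Q_out)) = 76.1 × (324/247.17)^(-2.5948) = 37.702 mol.
C = m/V = 37.702/247.17 = 0.15254 mol/L.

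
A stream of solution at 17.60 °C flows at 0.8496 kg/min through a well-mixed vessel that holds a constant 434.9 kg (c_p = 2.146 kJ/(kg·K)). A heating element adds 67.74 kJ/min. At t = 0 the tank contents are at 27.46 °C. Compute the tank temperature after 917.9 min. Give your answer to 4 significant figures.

Unsteady energy balance on the tank contents: M c_p dT/dt = ṁ c_p (T_in − T) + 67.74.
τ = M/ṁ = 511.888 min; T_ss = T_in + Q̇/(ṁ c_p) = 17.60 + 67.74/(0.8496·2.146) = 54.7536 °C.
Solution: T(t) = T_ss + (T₀ − T_ss) e^(−t/τ).
T(917.9) = 54.7536 + (-27.2936)·e^(−917.9/511.888) = 54.7536 + (-27.2936)·0.166432 = 50.2111 °C.

50.21 °C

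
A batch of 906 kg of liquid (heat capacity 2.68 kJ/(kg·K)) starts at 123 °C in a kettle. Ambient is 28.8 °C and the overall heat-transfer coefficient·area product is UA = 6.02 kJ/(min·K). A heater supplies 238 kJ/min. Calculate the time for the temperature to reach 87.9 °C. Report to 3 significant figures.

414 min

Lumped-capacitance energy balance: M c_p dT/dt = UA(T_amb − T) + Q̇.
τ = M c_p/UA = 403.34 min; T_ss = T_amb + Q̇/UA = 28.8 + 238/6.02 = 68.335 °C.
T(t) = T_ss + (T₀ − T_ss)e^(−t/τ); set T = 87.9:
t = −τ ln[(T − T_ss)/(T₀ − T_ss)] = −403.34 · ln(0.35791) = 414.42 min.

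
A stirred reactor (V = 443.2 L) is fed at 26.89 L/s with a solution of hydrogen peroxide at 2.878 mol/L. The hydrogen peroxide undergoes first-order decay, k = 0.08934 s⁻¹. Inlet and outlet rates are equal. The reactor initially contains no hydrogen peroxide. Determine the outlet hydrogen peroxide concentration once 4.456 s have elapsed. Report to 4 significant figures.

0.5675 mol/L

V dC/dt = Q(C_in − C) − k V C.
dC/dt = (Q/V) C_in − (Q/V + k) C; effective rate a = Q/V + k = 0.0606724 + 0.08934 = 0.150012 s⁻¹.
C_ss = Q C_in/(Q + kV) = 1.16400 mol/L; C(t) = C_ss + (C₀ − C_ss) e^(−a t).
C(4.456) = 1.16400 + (-1.16400)·e^(−0.150012·4.456) = 1.16400 + (-1.16400)·0.512500 = 0.567453 mol/L.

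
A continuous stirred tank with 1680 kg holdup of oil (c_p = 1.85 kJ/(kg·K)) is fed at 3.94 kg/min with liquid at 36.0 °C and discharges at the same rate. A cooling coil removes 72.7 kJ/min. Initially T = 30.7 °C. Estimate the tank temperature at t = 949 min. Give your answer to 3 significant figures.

26.5 °C

Energy balance: M c_p dT/dt = ṁ c_p (T_in − T) − 72.7.
τ = M/ṁ = 426.40 min; T_ss = T_in − Q̇/(ṁ c_p) = 36.0 − 72.7/(3.94·1.85) = 26.026 °C.
Integrating: T(t) = T_ss + (T₀ − T_ss) e^(−t/τ).
T(949) = 26.026 + (4.6739)·e^(−949/426.40) = 26.026 + (4.6739)·0.10800 = 26.531 °C.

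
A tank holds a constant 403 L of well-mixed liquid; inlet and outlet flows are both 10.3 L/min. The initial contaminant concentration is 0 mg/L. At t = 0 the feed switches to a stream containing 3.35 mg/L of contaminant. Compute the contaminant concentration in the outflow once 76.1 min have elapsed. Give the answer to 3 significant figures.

Accumulation = in − out for the solute gives V dC/dt = Q(C_in − C).
Time constant τ = V/Q = 403/10.3 = 39.126 min.
Integrating: C(t) = C_in + (C₀ − C_in) e^(−t/τ).
C(76.1) = 3.35 + (0 − 3.35)·e^(−76.1/39.126) = 3.35 + (-3.3500)·0.14299 = 2.8710 mg/L.

2.87 mg/L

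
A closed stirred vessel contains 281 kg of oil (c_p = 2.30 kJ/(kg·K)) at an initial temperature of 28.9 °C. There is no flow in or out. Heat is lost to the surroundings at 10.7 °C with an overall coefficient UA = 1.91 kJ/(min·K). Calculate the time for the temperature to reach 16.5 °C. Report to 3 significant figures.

Unsteady energy balance on the tank contents: M c_p dT/dt = −UA(T − T_amb).
τ = M c_p/UA = 338.38 min; T_ss = T_amb = 10.700 °C.
T(t) = T_ss + (T₀ − T_ss)e^(−t/τ); set T = 16.5:
t = −τ ln[(T − T_ss)/(T₀ − T_ss)] = −338.38 · ln(0.31868) = 386.96 min.

387 min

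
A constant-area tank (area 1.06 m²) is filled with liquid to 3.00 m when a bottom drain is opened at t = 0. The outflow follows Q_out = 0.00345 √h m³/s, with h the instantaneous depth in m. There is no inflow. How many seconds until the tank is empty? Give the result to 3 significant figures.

Accumulation of liquid (constant cross-section A): A dh/dt = −0.00345 √h.
This is separable: 2 d(√h)/dt = −0.00345/A, so √h = √h₀ − (0.00345/(2A)) t.
Tank is empty when √h = 0: t_empty = 2A√h₀/0.00345.
t_empty = 2·1.06·√3.00/0.00345 = 2.1200·1.7321/0.00345 = 1064.3 s.

1060 s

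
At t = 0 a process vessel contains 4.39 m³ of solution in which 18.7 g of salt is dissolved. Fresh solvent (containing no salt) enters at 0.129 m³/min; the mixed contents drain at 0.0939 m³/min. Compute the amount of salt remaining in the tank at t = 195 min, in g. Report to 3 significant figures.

1.51 g

Let m(t) be the amount of salt. Volume: V(t) = V₀ + (Q_in − Q_out) t = 4.39 + 0.035100 t; V(195) = 11.235 m³.
Species balance (pure solvent in): dm/dt = −Q_out · m/V(t).
Separate: dm/m = −Q_out dt/V(t) ⇒ ln(m/m₀) = −(Q_out/(Q_in−Q_out)) ln(V/V₀).
m = m₀ (V₀/V)^(Q_out/(Q_in−Q_out)) = 18.7 × (4.39/11.235)^(2.6752) = 1.5140 g.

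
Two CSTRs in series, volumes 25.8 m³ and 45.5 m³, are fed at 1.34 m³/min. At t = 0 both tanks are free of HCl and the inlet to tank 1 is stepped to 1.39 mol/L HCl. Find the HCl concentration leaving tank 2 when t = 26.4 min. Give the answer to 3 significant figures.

0.377 mol/L

Species balance on tank i: dCᵢ/dt = (Cᵢ₋₁ − Cᵢ)/τᵢ with τᵢ = Vᵢ/Q.
τ₁ = 25.8/1.34 = 19.254 min; τ₂ = 45.5/1.34 = 33.955 min.
Tank 1: C₁ = C_in(1 − e^(−t/τ₁)). Tank 2 (τ₁ ≠ τ₂): C₂ = C_in[1 − (τ₁ e^(−t/τ₁) − τ₂ e^(−t/τ₂))/(τ₁ − τ₂)].
At t = 26.4: e^(−t/τ₁) = 0.25381, e^(−t/τ₂) = 0.45956.
C₂ = 1.39·[1 − (19.254·0.25381 − 33.955·0.45956)/(-14.701)] = 1.39·0.27099 = 0.37668 mol/L.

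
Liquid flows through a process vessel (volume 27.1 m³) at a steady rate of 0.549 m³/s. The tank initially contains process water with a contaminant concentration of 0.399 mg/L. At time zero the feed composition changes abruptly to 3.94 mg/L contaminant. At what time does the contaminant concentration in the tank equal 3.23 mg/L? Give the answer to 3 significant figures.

79.3 s

Species balance: V dC/dt = Q(C_in − C) ⇒ τ = V/Q = 49.362 s.
C(t) = C_in + (C₀ − C_in) e^(−t/τ). Set C = 3.23 and solve for t:
e^(−t/τ) = (C − C_in)/(C₀ − C_in) = (3.23 − 3.94)/(0.399 − 3.94) = 0.20051
t = −τ ln(…) = 49.362 × 1.6069 = 79.321 s.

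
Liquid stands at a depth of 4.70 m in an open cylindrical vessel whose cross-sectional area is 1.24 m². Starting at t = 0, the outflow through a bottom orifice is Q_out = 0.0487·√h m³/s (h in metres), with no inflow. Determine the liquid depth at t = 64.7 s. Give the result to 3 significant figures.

0.805 m

A dh/dt = −Q_out = −0.0487 √h.
∫ h^(−1/2) dh = −(0.0487/A) ∫ dt, giving 2√h = 2√h₀ − (0.0487/A) t.
√h = √4.70 − 0.0487·64.7/(2·1.24) = 2.1679 − 1.2705 = 0.89743.
h = 0.89743² = 0.80538 m.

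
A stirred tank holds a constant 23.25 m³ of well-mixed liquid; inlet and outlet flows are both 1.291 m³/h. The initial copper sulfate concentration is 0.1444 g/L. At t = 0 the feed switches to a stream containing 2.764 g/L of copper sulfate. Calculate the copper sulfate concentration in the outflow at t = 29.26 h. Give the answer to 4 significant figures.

Transient balance on the dissolved component: V dC/dt = Q(C_in − C).
Time constant τ = V/Q = 23.25/1.291 = 18.0093 h.
Integrating: C(t) = C_in + (C₀ − C_in) e^(−t/τ).
C(29.26) = 2.764 + (0.1444 − 2.764)·e^(−29.26/18.0093) = 2.764 + (-2.61960)·0.196967 = 2.24802 g/L.

2.248 g/L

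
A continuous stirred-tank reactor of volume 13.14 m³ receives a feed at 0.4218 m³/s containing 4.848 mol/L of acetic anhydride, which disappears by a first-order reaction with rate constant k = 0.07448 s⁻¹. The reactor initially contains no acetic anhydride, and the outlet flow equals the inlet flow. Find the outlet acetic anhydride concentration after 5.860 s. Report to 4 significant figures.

V dC/dt = Q(C_in − C) − k V C.
dC/dt = (Q/V) C_in − (Q/V + k) C; effective rate a = Q/V + k = 0.0321005 + 0.07448 = 0.106580 s⁻¹.
C_ss = Q C_in/(Q + kV) = 1.46015 mol/L; C(t) = C_ss + (C₀ − C_ss) e^(−a t).
C(5.860) = 1.46015 + (-1.46015)·e^(−0.106580·5.860) = 1.46015 + (-1.46015)·0.535496 = 0.678243 mol/L.

0.6782 mol/L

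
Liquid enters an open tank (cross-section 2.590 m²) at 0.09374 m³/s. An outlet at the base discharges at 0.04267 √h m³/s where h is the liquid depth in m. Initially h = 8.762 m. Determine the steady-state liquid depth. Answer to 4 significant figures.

4.826 m

Mass balance (ρ constant): A dh/dt = Q_in − 0.04267 √h. At steady state dh/dt = 0:
Q_in = 0.04267 √h_ss ⇒ √h_ss = 0.09374/0.04267 = 2.19686.
h_ss = 2.19686² = 4.82619 m. (Since h₀ = 8.762 m > h_ss, the level will fall toward this value.)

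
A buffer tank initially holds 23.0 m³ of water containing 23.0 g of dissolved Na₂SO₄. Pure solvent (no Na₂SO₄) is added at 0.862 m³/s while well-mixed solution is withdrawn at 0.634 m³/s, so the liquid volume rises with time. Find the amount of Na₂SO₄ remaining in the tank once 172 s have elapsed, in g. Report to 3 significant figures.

1.45 g

Total volume: dV/dt = Q_in − Q_out = 0.22800 m³/s, so V(t) = 23.0 + 0.22800 t and V(172) = 62.216 m³.
Solute balance: dm/dt = 0 − Q_out C = −Q_out m/V(t).
Separate: dm/m = −Q_out dt/V(t) ⇒ ln(m/m₀) = −(Q_out/(Q_in−Q_out)) ln(V/V₀).
m = m₀ (V₀/V)^(Q_out/(Q_in−Q_out)) = 23.0 × (23.0/62.216)^(2.7807) = 1.4454 g.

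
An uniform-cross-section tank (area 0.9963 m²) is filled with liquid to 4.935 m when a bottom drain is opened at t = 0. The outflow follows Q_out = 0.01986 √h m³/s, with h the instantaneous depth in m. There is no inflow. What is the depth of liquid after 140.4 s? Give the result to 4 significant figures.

0.6759 m

Mass balance (ρ constant): A dh/dt = −0.01986 √h.
∫ h^(−1/2) dh = −(0.01986/A) ∫ dt, giving 2√h = 2√h₀ − (0.01986/A) t.
√h = √4.935 − 0.01986·140.4/(2·0.9963) = 2.22149 − 1.39935 = 0.822136.
h = 0.822136² = 0.675908 m.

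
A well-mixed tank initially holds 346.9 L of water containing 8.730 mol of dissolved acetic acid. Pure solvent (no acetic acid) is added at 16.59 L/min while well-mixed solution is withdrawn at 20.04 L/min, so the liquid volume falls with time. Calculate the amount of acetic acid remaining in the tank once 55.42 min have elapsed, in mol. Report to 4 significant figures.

0.08319 mol

Total volume: dV/dt = Q_in − Q_out = -3.45000 L/min, so V(t) = 346.9 − 3.45000 t and V(55.42) = 155.701 L.
Solute balance: dm/dt = 0 − Q_out C = −Q_out m/V(t).
dm/m = −Q_out dt/(V₀ − 3.45000 t); integrating gives ln(m/m₀) = −(Q_out/(Q_in−Q_out)) ln(V/V₀).
m = m₀ (V₀/V)^(Q_out/(Q_in−Q_out)) = 8.730 × (346.9/155.701)^(-5.80870) = 0.0831944 mol.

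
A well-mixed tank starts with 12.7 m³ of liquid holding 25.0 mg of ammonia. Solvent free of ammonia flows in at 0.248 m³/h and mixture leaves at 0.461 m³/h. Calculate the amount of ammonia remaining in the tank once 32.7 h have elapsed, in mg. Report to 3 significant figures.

4.47 mg

Let m(t) be the amount of ammonia. Volume: V(t) = V₀ + (Q_in − Q_out) t = 12.7 − 0.21300 t; V(32.7) = 5.7349 m³.
No ammonia enters, so dm/dt = −Q_out · (m/V).
Separate: dm/m = −Q_out dt/V(t) ⇒ ln(m/m₀) = −(Q_out/(Q_in−Q_out)) ln(V/V₀).
m = m₀ (V₀/V)^(Q_out/(Q_in−Q_out)) = 25.0 × (12.7/5.7349)^(-2.1643) = 4.4735 mg.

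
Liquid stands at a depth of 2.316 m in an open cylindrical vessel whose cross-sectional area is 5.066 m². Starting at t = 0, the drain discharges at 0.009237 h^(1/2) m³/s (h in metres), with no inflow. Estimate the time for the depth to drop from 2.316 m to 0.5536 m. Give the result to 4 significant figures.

853.2 s

A dh/dt = −Q_out = −0.009237 √h.
This is separable: 2 d(√h)/dt = −0.009237/A, so √h = √h₀ − (0.009237/(2A)) t.
t = 2A(√h₀ − √h)/0.009237 = 2·5.066·(√2.316 − √0.5536)/0.009237
  = 10.1320 × (1.52184 − 0.744043) / 0.009237 = 853.161 s.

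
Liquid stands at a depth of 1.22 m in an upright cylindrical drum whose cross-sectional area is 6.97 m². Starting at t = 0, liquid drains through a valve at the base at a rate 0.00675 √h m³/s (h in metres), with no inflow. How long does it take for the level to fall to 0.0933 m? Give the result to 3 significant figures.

With no inflow, A dh/dt = −0.00675 √h.
∫ h^(−1/2) dh = −(0.00675/A) ∫ dt, giving 2√h = 2√h₀ − (0.00675/A) t.
t = 2A(√h₀ − √h)/0.00675 = 2·6.97·(√1.22 − √0.0933)/0.00675
  = 13.940 × (1.1045 − 0.30545) / 0.00675 = 1650.3 s.

1650 s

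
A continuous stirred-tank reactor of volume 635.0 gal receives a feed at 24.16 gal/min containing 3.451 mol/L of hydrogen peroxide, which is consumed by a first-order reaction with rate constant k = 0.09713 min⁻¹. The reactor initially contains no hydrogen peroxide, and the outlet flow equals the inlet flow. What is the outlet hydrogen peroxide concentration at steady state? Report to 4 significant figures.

0.9713 mol/L

Accumulation = in − out − consumed: V dC/dt = Q C_in − Q C − k V C.
Steady state (dC/dt = 0): C_ss = Q C_in/(Q + kV) = C_in/(1 + kV/Q).
C_ss = 24.16·3.451/(24.16 + 0.09713·635.0) = 83.3762/85.8375 = 0.971325 mol/L.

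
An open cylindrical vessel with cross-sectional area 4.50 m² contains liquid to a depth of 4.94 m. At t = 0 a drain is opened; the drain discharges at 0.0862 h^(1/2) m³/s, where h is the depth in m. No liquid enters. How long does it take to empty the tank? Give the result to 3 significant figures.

232 s

Volume balance on the tank: A dh/dt = −0.0862 √h.
This is separable: 2 d(√h)/dt = −0.0862/A, so √h = √h₀ − (0.0862/(2A)) t.
Set h = 0: 2√h₀ = (0.0862/A) t_empty ⇒ t_empty = 2A√h₀/0.0862.
t_empty = 2·4.50·√4.94/0.0862 = 9.0000·2.2226/0.0862 = 232.06 s.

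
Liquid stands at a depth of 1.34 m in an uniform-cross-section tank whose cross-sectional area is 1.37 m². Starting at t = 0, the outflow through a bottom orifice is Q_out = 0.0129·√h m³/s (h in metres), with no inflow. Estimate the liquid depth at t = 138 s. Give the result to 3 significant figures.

With no inflow, A dh/dt = −0.0129 √h.
This is separable: 2 d(√h)/dt = −0.0129/A, so √h = √h₀ − (0.0129/(2A)) t.
√h = √1.34 − 0.0129·138/(2·1.37) = 1.1576 − 0.64971 = 0.50788.
h = 0.50788² = 0.25794 m.

0.258 m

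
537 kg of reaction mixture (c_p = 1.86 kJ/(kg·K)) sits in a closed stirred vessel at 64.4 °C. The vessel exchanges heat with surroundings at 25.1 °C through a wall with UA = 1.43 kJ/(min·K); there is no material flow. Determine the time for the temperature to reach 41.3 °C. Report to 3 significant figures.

619 min

Lumped-capacitance energy balance: M c_p dT/dt = UA(T_amb − T).
τ = M c_p/UA = 698.48 min; T_ss = T_amb = 25.100 °C.
T(t) = T_ss + (T₀ − T_ss)e^(−t/τ); set T = 41.3:
t = −τ ln[(T − T_ss)/(T₀ − T_ss)] = −698.48 · ln(0.41221) = 619.00 min.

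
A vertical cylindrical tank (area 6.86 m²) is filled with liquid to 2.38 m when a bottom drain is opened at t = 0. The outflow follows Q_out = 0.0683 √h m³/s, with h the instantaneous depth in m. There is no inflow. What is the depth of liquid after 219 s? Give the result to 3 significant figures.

Accumulation of liquid (constant cross-section A): A dh/dt = −0.0683 √h.
∫ h^(−1/2) dh = −(0.0683/A) ∫ dt, giving 2√h = 2√h₀ − (0.0683/A) t.
√h = √2.38 − 0.0683·219/(2·6.86) = 1.5427 − 1.0902 = 0.45251.
h = 0.45251² = 0.20477 m.

0.205 m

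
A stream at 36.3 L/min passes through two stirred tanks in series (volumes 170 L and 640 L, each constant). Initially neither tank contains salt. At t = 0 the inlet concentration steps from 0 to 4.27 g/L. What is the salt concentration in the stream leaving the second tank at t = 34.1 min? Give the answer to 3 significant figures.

Time constants: τᵢ = Vᵢ/Q for each well-mixed tank.
τ₁ = 170/36.3 = 4.6832 min; τ₂ = 640/36.3 = 17.631 min.
Tank 1: C₁ = C_in(1 − e^(−t/τ₁)). Tank 2 (τ₁ ≠ τ₂): C₂ = C_in[1 − (τ₁ e^(−t/τ₁) − τ₂ e^(−t/τ₂))/(τ₁ − τ₂)].
At t = 34.1: e^(−t/τ₁) = 0.00068825, e^(−t/τ₂) = 0.14455.
C₂ = 4.27·[1 − (4.6832·0.00068825 − 17.631·0.14455)/(-12.948)] = 4.27·0.80341 = 3.4306 g/L.

3.43 g/L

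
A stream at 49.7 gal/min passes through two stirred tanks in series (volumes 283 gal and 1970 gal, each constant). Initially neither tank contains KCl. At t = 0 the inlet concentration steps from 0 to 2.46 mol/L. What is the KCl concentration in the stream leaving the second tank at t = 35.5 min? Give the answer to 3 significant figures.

Species balance on tank i: dCᵢ/dt = (Cᵢ₋₁ − Cᵢ)/τᵢ with τᵢ = Vᵢ/Q.
τ₁ = 283/49.7 = 5.6942 min; τ₂ = 1970/49.7 = 39.638 min.
Solving the cascade with C₁(0)=C₂(0)=0 gives C₂(t) = C_in[1 − (τ₁ e^(−t/τ₁) − τ₂ e^(−t/τ₂))/(τ₁ − τ₂)].
At t = 35.5: e^(−t/τ₁) = 0.0019607, e^(−t/τ₂) = 0.40836.
C₂ = 2.46·[1 − (5.6942·0.0019607 − 39.638·0.40836)/(-33.944)] = 2.46·0.52347 = 1.2877 mol/L.

1.29 mol/L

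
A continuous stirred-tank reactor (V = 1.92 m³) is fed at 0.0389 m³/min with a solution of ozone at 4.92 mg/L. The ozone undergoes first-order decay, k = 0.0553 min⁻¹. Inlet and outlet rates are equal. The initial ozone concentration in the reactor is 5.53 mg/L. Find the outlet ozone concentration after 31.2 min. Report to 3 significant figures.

1.72 mg/L

V dC/dt = Q(C_in − C) − k V C.
This is linear with rate a = Q/V + k = 0.075560 min⁻¹.
C_ss = Q C_in/(Q + kV) = 1.3192 mg/L; C(t) = C_ss + (C₀ − C_ss) e^(−a t).
C(31.2) = 1.3192 + (4.2108)·e^(−0.075560·31.2) = 1.3192 + (4.2108)·0.094658 = 1.7178 mg/L.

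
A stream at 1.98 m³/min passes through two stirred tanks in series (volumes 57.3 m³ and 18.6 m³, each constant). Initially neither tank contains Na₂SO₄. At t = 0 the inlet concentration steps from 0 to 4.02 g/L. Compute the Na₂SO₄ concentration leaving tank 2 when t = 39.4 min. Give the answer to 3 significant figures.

Time constants: τᵢ = Vᵢ/Q for each well-mixed tank.
τ₁ = 57.3/1.98 = 28.939 min; τ₂ = 18.6/1.98 = 9.3939 min.
Solving the cascade with C₁(0)=C₂(0)=0 gives C₂(t) = C_in[1 − (τ₁ e^(−t/τ₁) − τ₂ e^(−t/τ₂))/(τ₁ − τ₂)].
At t = 39.4: e^(−t/τ₁) = 0.25628, e^(−t/τ₂) = 0.015083.
C₂ = 4.02·[1 − (28.939·0.25628 − 9.3939·0.015083)/(19.545)] = 4.02·0.62779 = 2.5237 g/L.

2.52 g/L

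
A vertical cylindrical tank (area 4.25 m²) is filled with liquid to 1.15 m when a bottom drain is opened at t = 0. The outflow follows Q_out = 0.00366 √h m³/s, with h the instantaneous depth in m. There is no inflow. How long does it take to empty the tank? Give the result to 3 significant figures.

2490 s

A dh/dt = −Q_out = −0.00366 √h.
∫ h^(−1/2) dh = −(0.00366/A) ∫ dt, giving 2√h = 2√h₀ − (0.00366/A) t.
Tank is empty when √h = 0: t_empty = 2A√h₀/0.00366.
t_empty = 2·4.25·√1.15/0.00366 = 8.5000·1.0724/0.00366 = 2490.5 s.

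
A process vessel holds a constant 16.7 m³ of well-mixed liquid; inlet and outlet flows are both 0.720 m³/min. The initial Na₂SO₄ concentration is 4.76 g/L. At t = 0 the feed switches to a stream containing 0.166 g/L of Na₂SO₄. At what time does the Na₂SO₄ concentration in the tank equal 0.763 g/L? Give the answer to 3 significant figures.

47.3 min

Species balance: V dC/dt = Q(C_in − C) ⇒ τ = V/Q = 23.194 min.
C(t) = C_in + (C₀ − C_in) e^(−t/τ). Set C = 0.763 and solve for t:
e^(−t/τ) = (C − C_in)/(C₀ − C_in) = (0.763 − 0.166)/(4.76 − 0.166) = 0.12995
t = −τ ln(…) = 23.194 × 2.0406 = 47.330 min.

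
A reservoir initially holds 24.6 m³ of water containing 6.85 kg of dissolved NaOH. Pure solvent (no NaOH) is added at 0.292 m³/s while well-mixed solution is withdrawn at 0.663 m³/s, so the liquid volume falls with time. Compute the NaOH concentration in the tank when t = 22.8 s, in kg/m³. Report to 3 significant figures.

0.200 kg/m³

Let m(t) be the amount of NaOH. Volume: V(t) = V₀ + (Q_in − Q_out) t = 24.6 − 0.37100 t; V(22.8) = 16.141 m³.
Solute balance: dm/dt = 0 − Q_out C = −Q_out m/V(t).
dm/m = −Q_out dt/(V₀ − 0.37100 t); integrating gives ln(m/m₀) = −(Q_out/(Q_in−Q_out)) ln(V/V₀).
m = m₀ (V₀/V)^(Q_out/(Q_in−Q_out)) = 6.85 × (24.6/16.141)^(-1.7871) = 3.2260 kg.
C = m/V = 3.2260/16.141 = 0.19986 kg/m³.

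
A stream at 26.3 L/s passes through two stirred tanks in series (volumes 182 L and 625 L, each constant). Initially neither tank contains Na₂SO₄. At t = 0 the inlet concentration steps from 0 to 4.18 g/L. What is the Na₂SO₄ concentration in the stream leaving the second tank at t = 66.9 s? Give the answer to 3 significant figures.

3.83 g/L

Species balance on tank i: dCᵢ/dt = (Cᵢ₋₁ − Cᵢ)/τᵢ with τᵢ = Vᵢ/Q.
τ₁ = 182/26.3 = 6.9202 s; τ₂ = 625/26.3 = 23.764 s.
Tank 1: C₁ = C_in(1 − e^(−t/τ₁)). Tank 2 (τ₁ ≠ τ₂): C₂ = C_in[1 − (τ₁ e^(−t/τ₁) − τ₂ e^(−t/τ₂))/(τ₁ − τ₂)].
At t = 66.9: e^(−t/τ₁) = 6.3313e-05, e^(−t/τ₂) = 0.059896.
C₂ = 4.18·[1 − (6.9202·6.3313e-05 − 23.764·0.059896)/(-16.844)] = 4.18·0.91552 = 3.8269 g/L.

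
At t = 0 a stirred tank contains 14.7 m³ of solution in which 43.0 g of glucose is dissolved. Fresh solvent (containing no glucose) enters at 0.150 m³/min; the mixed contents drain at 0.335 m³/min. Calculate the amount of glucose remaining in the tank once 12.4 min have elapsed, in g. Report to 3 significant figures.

31.6 g

Let m(t) be the amount of glucose. Volume: V(t) = V₀ + (Q_in − Q_out) t = 14.7 − 0.18500 t; V(12.4) = 12.406 m³.
Species balance (pure solvent in): dm/dt = −Q_out · m/V(t).
Separate: dm/m = −Q_out dt/V(t) ⇒ ln(m/m₀) = −(Q_out/(Q_in−Q_out)) ln(V/V₀).
m = m₀ (V₀/V)^(Q_out/(Q_in−Q_out)) = 43.0 × (14.7/12.406)^(-1.8108) = 31.626 g.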